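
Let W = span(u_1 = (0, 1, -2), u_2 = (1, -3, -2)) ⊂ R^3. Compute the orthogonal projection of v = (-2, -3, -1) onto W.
proj_W(v) = (2/3, -7/3, -2/3)

Set up U = [u_1 | ... | u_2] ∈ R^(3×2). The projector onto W = col(U) is P = U (U^T U)^(-1) U^T.
Compute U^T U =
  [5, 1]
  [1, 14],
and U^T v = (-1, 9).
Solve U^T U · c = U^T v for the coefficients: c = (-1/3, 2/3). The projection is proj_W(v) = U c.
Check: (v - proj_W(v)) · u_1 = 0  (should be 0).
Check: (v - proj_W(v)) · u_2 = 0  (should be 0).
Result: proj_W(v) = (2/3, -7/3, -2/3).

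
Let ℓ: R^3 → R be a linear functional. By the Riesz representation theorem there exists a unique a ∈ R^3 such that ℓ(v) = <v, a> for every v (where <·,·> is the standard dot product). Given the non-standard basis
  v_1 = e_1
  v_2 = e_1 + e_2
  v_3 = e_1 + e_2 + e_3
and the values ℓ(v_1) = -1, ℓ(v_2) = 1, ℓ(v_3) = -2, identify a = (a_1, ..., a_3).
a = (-1, 2, -3)

Write a = (a_1, ..., a_3) in the standard basis. For each basis vector v_i, ℓ(v_i) = <v_i, a> is a linear equation in the a_j's. Collect the n equations into a matrix system V a = ℓ, where row i of V is v_i (expressed in the standard basis). Since V is invertible (lower-triangular with 1s on the diagonal, up to permutation), solve by back-substitution:
  V =
[[1, 0, 0],
 [1, 1, 0],
 [1, 1, 1]]
  V a = (-1, 1, -2)
Solving gives a = (-1, 2, -3).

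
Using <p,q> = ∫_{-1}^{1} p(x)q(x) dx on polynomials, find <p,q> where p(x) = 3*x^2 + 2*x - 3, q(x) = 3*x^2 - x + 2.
<p,q> = -176/15

Expand the product: p(x)·q(x) = 9*x^4 + 3*x^3 - 5*x^2 + 7*x - 6.
∫_{-1}^{1} of each monomial x^k gives [2/(k+1) if k even, 0 if k odd]. Integrating term-by-term (or equivalently evaluating the antiderivative F(x) = 9*x^5/5 + 3*x^4/4 - 5*x^3/3 + 7*x^2/2 - 6*x at the endpoints):
  F(1) − F(−1) = -97/60 − (607/60) = -176/15.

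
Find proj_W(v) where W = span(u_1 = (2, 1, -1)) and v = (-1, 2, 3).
proj_W(v) = (-1, -1/2, 1/2)

Set up U = [u_1 | ... | u_1] ∈ R^(3×1). The projector onto W = col(U) is P = U (U^T U)^(-1) U^T.
Compute U^T U =
  [6],
and U^T v = (-3).
Solve U^T U · c = U^T v for the coefficients: c = (-1/2). The projection is proj_W(v) = U c.
Check: (v - proj_W(v)) · u_1 = 0  (should be 0).
Result: proj_W(v) = (-1, -1/2, 1/2).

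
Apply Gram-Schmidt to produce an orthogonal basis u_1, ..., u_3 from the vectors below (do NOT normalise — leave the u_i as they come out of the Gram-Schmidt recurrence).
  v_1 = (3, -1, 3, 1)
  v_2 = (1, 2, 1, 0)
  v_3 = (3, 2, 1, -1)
Orthogonal basis:
  u_1 = (3, -1, 3, 1)
  u_2 = (2/5, 11/5, 2/5, -1/5)
  u_3 = (61/52, -9/52, -43/52, -63/52)

Apply the Gram-Schmidt recurrence
  u_1 = v_1
  u_i = v_i − Σ_{j<i} ((v_i · u_j) / (u_j · u_j)) · u_j.

Step by step this gives:
  u_1 = (3, -1, 3, 1)
  u_2 = (2/5, 11/5, 2/5, -1/5)
  u_3 = (61/52, -9/52, -43/52, -63/52)

Orthogonality check:
  u_2 · u_1 = 0 (should be 0)
  u_3 · u_1 = 0 (should be 0)
  u_3 · u_2 = 0 (should be 0)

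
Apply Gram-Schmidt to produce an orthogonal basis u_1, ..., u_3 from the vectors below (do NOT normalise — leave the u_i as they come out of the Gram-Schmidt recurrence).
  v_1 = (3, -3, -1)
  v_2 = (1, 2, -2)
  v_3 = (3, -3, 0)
Orthogonal basis:
  u_1 = (3, -3, -1)
  u_2 = (22/19, 35/19, -39/19)
  u_3 = (36/85, 9/34, 81/170)

Apply the Gram-Schmidt recurrence
  u_1 = v_1
  u_i = v_i − Σ_{j<i} ((v_i · u_j) / (u_j · u_j)) · u_j.

Step by step this gives:
  u_1 = (3, -3, -1)
  u_2 = (22/19, 35/19, -39/19)
  u_3 = (36/85, 9/34, 81/170)

Orthogonality check:
  u_2 · u_1 = 0 (should be 0)
  u_3 · u_1 = 0 (should be 0)
  u_3 · u_2 = 0 (should be 0)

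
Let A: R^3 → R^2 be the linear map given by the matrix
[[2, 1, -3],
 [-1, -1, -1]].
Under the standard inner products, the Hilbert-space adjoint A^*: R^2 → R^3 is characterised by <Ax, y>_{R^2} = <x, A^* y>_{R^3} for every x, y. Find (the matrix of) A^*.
A^* = A^T =
[[2, -1],
 [1, -1],
 [-3, -1]]

For real matrices with standard dot products, the defining identity <Ax, y> = <x, A^* y> gives (Ax)^T y = x^T (A^*) y, i.e. x^T A^T y = x^T (A^*) y. Since this holds for all x, y, we must have A^* = A^T. Therefore
A^* =
[[2, -1],
 [1, -1],
 [-3, -1]].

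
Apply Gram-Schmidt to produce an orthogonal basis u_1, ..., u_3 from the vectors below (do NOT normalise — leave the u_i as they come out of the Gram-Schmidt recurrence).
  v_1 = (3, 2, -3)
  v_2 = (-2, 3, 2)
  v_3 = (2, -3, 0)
Orthogonal basis:
  u_1 = (3, 2, -3)
  u_2 = (-13/11, 39/11, 13/11)
  u_3 = (1, 0, 1)

Apply the Gram-Schmidt recurrence
  u_1 = v_1
  u_i = v_i − Σ_{j<i} ((v_i · u_j) / (u_j · u_j)) · u_j.

Step by step this gives:
  u_1 = (3, 2, -3)
  u_2 = (-13/11, 39/11, 13/11)
  u_3 = (1, 0, 1)

Orthogonality check:
  u_2 · u_1 = 0 (should be 0)
  u_3 · u_1 = 0 (should be 0)
  u_3 · u_2 = 0 (should be 0)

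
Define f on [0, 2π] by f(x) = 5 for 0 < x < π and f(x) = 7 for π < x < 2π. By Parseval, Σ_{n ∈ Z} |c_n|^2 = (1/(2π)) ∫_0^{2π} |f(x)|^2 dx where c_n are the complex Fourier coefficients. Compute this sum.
Σ |c_n|^2 = 37

Parseval equates the L^2 energy of f (normalised by 1/(2π)) with the ℓ^2 sum of its Fourier coefficients: (1/(2π)) ∫_0^{2π} |f|^2 = Σ |c_n|^2.
Compute the left side: (1/(2π)) [∫_0^π 5^2 dx + ∫_π^{2π} 7^2 dx] = (1/(2π)) · (25π + 49π) = (25 + 49)/2 = 37.
So Σ_{n ∈ Z} |c_n|^2 = 37.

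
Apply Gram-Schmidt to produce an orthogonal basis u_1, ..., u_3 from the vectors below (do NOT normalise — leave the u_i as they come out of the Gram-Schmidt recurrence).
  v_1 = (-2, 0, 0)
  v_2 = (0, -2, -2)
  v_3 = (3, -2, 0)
Orthogonal basis:
  u_1 = (-2, 0, 0)
  u_2 = (0, -2, -2)
  u_3 = (0, -1, 1)

Apply the Gram-Schmidt recurrence
  u_1 = v_1
  u_i = v_i − Σ_{j<i} ((v_i · u_j) / (u_j · u_j)) · u_j.

Step by step this gives:
  u_1 = (-2, 0, 0)
  u_2 = (0, -2, -2)
  u_3 = (0, -1, 1)

Orthogonality check:
  u_2 · u_1 = 0 (should be 0)
  u_3 · u_1 = 0 (should be 0)
  u_3 · u_2 = 0 (should be 0)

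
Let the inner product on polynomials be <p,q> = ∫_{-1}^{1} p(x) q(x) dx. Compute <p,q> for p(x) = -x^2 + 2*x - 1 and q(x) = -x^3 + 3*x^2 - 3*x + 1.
<p,q> = -32/3

Expand the product: p(x)·q(x) = x^5 - 5*x^4 + 10*x^3 - 10*x^2 + 5*x - 1.
∫_{-1}^{1} of each monomial x^k gives [2/(k+1) if k even, 0 if k odd]. Integrating term-by-term (or equivalently evaluating the antiderivative F(x) = x^6/6 - x^5 + 5*x^4/2 - 10*x^3/3 + 5*x^2/2 - x at the endpoints):
  F(1) − F(−1) = -1/6 − (21/2) = -32/3.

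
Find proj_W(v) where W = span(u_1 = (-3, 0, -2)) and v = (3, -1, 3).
proj_W(v) = (45/13, 0, 30/13)

Set up U = [u_1 | ... | u_1] ∈ R^(3×1). The projector onto W = col(U) is P = U (U^T U)^(-1) U^T.
Compute U^T U =
  [13],
and U^T v = (-15).
Solve U^T U · c = U^T v for the coefficients: c = (-15/13). The projection is proj_W(v) = U c.
Check: (v - proj_W(v)) · u_1 = 0  (should be 0).
Result: proj_W(v) = (45/13, 0, 30/13).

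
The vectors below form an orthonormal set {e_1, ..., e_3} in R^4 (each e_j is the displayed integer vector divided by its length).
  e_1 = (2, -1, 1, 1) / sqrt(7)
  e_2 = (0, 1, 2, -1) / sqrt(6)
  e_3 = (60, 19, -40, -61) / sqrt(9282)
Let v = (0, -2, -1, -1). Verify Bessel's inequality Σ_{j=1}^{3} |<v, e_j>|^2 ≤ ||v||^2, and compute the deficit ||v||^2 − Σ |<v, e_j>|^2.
Σ |<v, e_j>|^2 = 426/221; ||v||^2 = 6; deficit = 900/221

Write each e_j = u_j / sqrt(<u_j, u_j>) where u_j is the displayed integer vector. Then <v, e_j> = <v, u_j> / sqrt(<u_j, u_j>), so |<v, e_j>|^2 = <v, u_j>^2 / <u_j, u_j>.
Coefficients: <v, e_1> = 0/sqrt(7), <v, e_2> = -3/sqrt(6), <v, e_3> = 63/sqrt(9282).
Square and sum: Σ |<v, e_j>|^2 = 426/221.
Compute ||v||^2 = v·v = 6.
Deficit = 6 − 426/221 = 900/221 ≥ 0, confirming Bessel's inequality. (The deficit equals ||v − Σ <v,e_j> e_j||^2, the squared distance from v to span{e_j}.)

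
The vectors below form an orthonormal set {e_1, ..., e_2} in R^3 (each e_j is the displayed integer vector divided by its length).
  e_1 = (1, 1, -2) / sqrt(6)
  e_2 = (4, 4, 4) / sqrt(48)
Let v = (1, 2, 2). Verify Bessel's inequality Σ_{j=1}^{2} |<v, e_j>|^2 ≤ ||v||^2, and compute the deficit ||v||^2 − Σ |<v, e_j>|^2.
Σ |<v, e_j>|^2 = 17/2; ||v||^2 = 9; deficit = 1/2

Write each e_j = u_j / sqrt(<u_j, u_j>) where u_j is the displayed integer vector. Then <v, e_j> = <v, u_j> / sqrt(<u_j, u_j>), so |<v, e_j>|^2 = <v, u_j>^2 / <u_j, u_j>.
Coefficients: <v, e_1> = -1/sqrt(6), <v, e_2> = 20/sqrt(48).
Square and sum: Σ |<v, e_j>|^2 = 17/2.
Compute ||v||^2 = v·v = 9.
Deficit = 9 − 17/2 = 1/2 ≥ 0, confirming Bessel's inequality. (The deficit equals ||v − Σ <v,e_j> e_j||^2, the squared distance from v to span{e_j}.)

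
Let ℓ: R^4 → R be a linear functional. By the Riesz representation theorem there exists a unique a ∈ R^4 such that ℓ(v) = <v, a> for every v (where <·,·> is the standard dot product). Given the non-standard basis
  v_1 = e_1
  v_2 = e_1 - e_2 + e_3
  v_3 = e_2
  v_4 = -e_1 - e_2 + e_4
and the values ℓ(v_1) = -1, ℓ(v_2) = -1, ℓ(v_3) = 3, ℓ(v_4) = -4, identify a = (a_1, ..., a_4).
a = (-1, 3, 3, -2)

Write a = (a_1, ..., a_4) in the standard basis. For each basis vector v_i, ℓ(v_i) = <v_i, a> is a linear equation in the a_j's. Collect the n equations into a matrix system V a = ℓ, where row i of V is v_i (expressed in the standard basis). Since V is invertible (lower-triangular with 1s on the diagonal, up to permutation), solve by back-substitution:
  V =
[[1, 0, 0, 0],
 [1, -1, 1, 0],
 [0, 1, 0, 0],
 [-1, -1, 0, 1]]
  V a = (-1, -1, 3, -4)
Solving gives a = (-1, 3, 3, -2).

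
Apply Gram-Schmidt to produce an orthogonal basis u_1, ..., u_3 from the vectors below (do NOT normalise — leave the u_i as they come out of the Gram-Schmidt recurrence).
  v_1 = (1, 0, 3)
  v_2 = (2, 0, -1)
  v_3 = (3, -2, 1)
Orthogonal basis:
  u_1 = (1, 0, 3)
  u_2 = (21/10, 0, -7/10)
  u_3 = (0, -2, 0)

Apply the Gram-Schmidt recurrence
  u_1 = v_1
  u_i = v_i − Σ_{j<i} ((v_i · u_j) / (u_j · u_j)) · u_j.

Step by step this gives:
  u_1 = (1, 0, 3)
  u_2 = (21/10, 0, -7/10)
  u_3 = (0, -2, 0)

Orthogonality check:
  u_2 · u_1 = 0 (should be 0)
  u_3 · u_1 = 0 (should be 0)
  u_3 · u_2 = 0 (should be 0)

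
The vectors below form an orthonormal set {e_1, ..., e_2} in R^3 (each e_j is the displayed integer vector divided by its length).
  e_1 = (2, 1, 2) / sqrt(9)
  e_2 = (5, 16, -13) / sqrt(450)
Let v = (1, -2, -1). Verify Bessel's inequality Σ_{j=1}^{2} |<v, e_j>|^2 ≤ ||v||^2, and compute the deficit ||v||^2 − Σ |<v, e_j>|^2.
Σ |<v, e_j>|^2 = 22/25; ||v||^2 = 6; deficit = 128/25

Write each e_j = u_j / sqrt(<u_j, u_j>) where u_j is the displayed integer vector. Then <v, e_j> = <v, u_j> / sqrt(<u_j, u_j>), so |<v, e_j>|^2 = <v, u_j>^2 / <u_j, u_j>.
Coefficients: <v, e_1> = -2/sqrt(9), <v, e_2> = -14/sqrt(450).
Square and sum: Σ |<v, e_j>|^2 = 22/25.
Compute ||v||^2 = v·v = 6.
Deficit = 6 − 22/25 = 128/25 ≥ 0, confirming Bessel's inequality. (The deficit equals ||v − Σ <v,e_j> e_j||^2, the squared distance from v to span{e_j}.)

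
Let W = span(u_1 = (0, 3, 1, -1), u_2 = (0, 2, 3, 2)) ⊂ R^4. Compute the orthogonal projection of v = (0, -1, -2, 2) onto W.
proj_W(v) = (0, -263/138, -38/69, 101/138)

Set up U = [u_1 | ... | u_2] ∈ R^(4×2). The projector onto W = col(U) is P = U (U^T U)^(-1) U^T.
Compute U^T U =
  [11, 7]
  [7, 17],
and U^T v = (-7, -4).
Solve U^T U · c = U^T v for the coefficients: c = (-91/138, 5/138). The projection is proj_W(v) = U c.
Check: (v - proj_W(v)) · u_1 = 0  (should be 0).
Check: (v - proj_W(v)) · u_2 = 0  (should be 0).
Result: proj_W(v) = (0, -263/138, -38/69, 101/138).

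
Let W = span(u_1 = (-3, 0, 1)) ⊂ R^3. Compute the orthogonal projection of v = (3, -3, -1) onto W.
proj_W(v) = (3, 0, -1)

Set up U = [u_1 | ... | u_1] ∈ R^(3×1). The projector onto W = col(U) is P = U (U^T U)^(-1) U^T.
Compute U^T U =
  [10],
and U^T v = (-10).
Solve U^T U · c = U^T v for the coefficients: c = (-1). The projection is proj_W(v) = U c.
Check: (v - proj_W(v)) · u_1 = 0  (should be 0).
Result: proj_W(v) = (3, 0, -1).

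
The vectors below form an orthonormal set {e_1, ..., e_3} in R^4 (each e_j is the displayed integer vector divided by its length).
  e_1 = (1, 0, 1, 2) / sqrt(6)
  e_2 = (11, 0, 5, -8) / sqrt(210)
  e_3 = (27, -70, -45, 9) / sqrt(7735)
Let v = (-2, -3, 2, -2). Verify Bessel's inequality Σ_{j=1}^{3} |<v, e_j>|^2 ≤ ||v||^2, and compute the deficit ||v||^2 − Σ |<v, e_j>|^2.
Σ |<v, e_j>|^2 = 672/221; ||v||^2 = 21; deficit = 3969/221

Write each e_j = u_j / sqrt(<u_j, u_j>) where u_j is the displayed integer vector. Then <v, e_j> = <v, u_j> / sqrt(<u_j, u_j>), so |<v, e_j>|^2 = <v, u_j>^2 / <u_j, u_j>.
Coefficients: <v, e_1> = -4/sqrt(6), <v, e_2> = 4/sqrt(210), <v, e_3> = 48/sqrt(7735).
Square and sum: Σ |<v, e_j>|^2 = 672/221.
Compute ||v||^2 = v·v = 21.
Deficit = 21 − 672/221 = 3969/221 ≥ 0, confirming Bessel's inequality. (The deficit equals ||v − Σ <v,e_j> e_j||^2, the squared distance from v to span{e_j}.)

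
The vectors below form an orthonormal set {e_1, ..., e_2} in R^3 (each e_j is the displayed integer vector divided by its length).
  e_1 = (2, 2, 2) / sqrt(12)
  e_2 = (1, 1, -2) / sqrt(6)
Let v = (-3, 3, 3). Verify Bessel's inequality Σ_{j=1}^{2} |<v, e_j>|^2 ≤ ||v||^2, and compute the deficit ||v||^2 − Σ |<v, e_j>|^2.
Σ |<v, e_j>|^2 = 9; ||v||^2 = 27; deficit = 18

Write each e_j = u_j / sqrt(<u_j, u_j>) where u_j is the displayed integer vector. Then <v, e_j> = <v, u_j> / sqrt(<u_j, u_j>), so |<v, e_j>|^2 = <v, u_j>^2 / <u_j, u_j>.
Coefficients: <v, e_1> = 6/sqrt(12), <v, e_2> = -6/sqrt(6).
Square and sum: Σ |<v, e_j>|^2 = 9.
Compute ||v||^2 = v·v = 27.
Deficit = 27 − 9 = 18 ≥ 0, confirming Bessel's inequality. (The deficit equals ||v − Σ <v,e_j> e_j||^2, the squared distance from v to span{e_j}.)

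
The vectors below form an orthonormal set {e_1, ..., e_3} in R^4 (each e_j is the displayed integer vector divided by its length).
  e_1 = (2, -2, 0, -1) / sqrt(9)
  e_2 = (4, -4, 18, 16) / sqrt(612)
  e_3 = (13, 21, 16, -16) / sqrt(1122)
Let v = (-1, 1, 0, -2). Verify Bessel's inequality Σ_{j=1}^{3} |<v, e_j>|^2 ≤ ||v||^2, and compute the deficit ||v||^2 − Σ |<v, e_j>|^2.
Σ |<v, e_j>|^2 = 148/33; ||v||^2 = 6; deficit = 50/33

Write each e_j = u_j / sqrt(<u_j, u_j>) where u_j is the displayed integer vector. Then <v, e_j> = <v, u_j> / sqrt(<u_j, u_j>), so |<v, e_j>|^2 = <v, u_j>^2 / <u_j, u_j>.
Coefficients: <v, e_1> = -2/sqrt(9), <v, e_2> = -40/sqrt(612), <v, e_3> = 40/sqrt(1122).
Square and sum: Σ |<v, e_j>|^2 = 148/33.
Compute ||v||^2 = v·v = 6.
Deficit = 6 − 148/33 = 50/33 ≥ 0, confirming Bessel's inequality. (The deficit equals ||v − Σ <v,e_j> e_j||^2, the squared distance from v to span{e_j}.)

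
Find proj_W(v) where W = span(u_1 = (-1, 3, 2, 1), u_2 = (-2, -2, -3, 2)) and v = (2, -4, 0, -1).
proj_W(v) = (479/251, -717/251, -328/251, -479/251)

Set up U = [u_1 | ... | u_2] ∈ R^(4×2). The projector onto W = col(U) is P = U (U^T U)^(-1) U^T.
Compute U^T U =
  [15, -8]
  [-8, 21],
and U^T v = (-15, 2).
Solve U^T U · c = U^T v for the coefficients: c = (-299/251, -90/251). The projection is proj_W(v) = U c.
Check: (v - proj_W(v)) · u_1 = 0  (should be 0).
Check: (v - proj_W(v)) · u_2 = 0  (should be 0).
Result: proj_W(v) = (479/251, -717/251, -328/251, -479/251).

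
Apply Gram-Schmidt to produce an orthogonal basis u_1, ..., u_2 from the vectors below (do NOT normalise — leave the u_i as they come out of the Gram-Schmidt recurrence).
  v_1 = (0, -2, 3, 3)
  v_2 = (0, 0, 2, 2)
Orthogonal basis:
  u_1 = (0, -2, 3, 3)
  u_2 = (0, 12/11, 4/11, 4/11)

Apply the Gram-Schmidt recurrence
  u_1 = v_1
  u_i = v_i − Σ_{j<i} ((v_i · u_j) / (u_j · u_j)) · u_j.

Step by step this gives:
  u_1 = (0, -2, 3, 3)
  u_2 = (0, 12/11, 4/11, 4/11)

Orthogonality check:
  u_2 · u_1 = 0 (should be 0)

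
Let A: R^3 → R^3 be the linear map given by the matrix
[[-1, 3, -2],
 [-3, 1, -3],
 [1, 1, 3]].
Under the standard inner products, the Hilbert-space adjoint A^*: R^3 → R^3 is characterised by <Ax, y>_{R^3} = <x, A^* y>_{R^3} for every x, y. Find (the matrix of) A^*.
A^* = A^T =
[[-1, -3, 1],
 [3, 1, 1],
 [-2, -3, 3]]

For real matrices with standard dot products, the defining identity <Ax, y> = <x, A^* y> gives (Ax)^T y = x^T (A^*) y, i.e. x^T A^T y = x^T (A^*) y. Since this holds for all x, y, we must have A^* = A^T. Therefore
A^* =
[[-1, -3, 1],
 [3, 1, 1],
 [-2, -3, 3]].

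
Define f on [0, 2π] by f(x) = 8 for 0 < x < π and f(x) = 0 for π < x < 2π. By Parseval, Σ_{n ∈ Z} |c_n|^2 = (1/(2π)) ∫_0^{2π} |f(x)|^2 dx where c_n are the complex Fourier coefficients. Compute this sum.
Σ |c_n|^2 = 32

Parseval equates the L^2 energy of f (normalised by 1/(2π)) with the ℓ^2 sum of its Fourier coefficients: (1/(2π)) ∫_0^{2π} |f|^2 = Σ |c_n|^2.
Compute the left side: (1/(2π)) [∫_0^π 8^2 dx + ∫_π^{2π} 0^2 dx] = (1/(2π)) · (64π + 0π) = (64 + 0)/2 = 32.
So Σ_{n ∈ Z} |c_n|^2 = 32.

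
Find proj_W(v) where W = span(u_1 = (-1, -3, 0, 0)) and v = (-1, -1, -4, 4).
proj_W(v) = (-2/5, -6/5, 0, 0)

Set up U = [u_1 | ... | u_1] ∈ R^(4×1). The projector onto W = col(U) is P = U (U^T U)^(-1) U^T.
Compute U^T U =
  [10],
and U^T v = (4).
Solve U^T U · c = U^T v for the coefficients: c = (2/5). The projection is proj_W(v) = U c.
Check: (v - proj_W(v)) · u_1 = 0  (should be 0).
Result: proj_W(v) = (-2/5, -6/5, 0, 0).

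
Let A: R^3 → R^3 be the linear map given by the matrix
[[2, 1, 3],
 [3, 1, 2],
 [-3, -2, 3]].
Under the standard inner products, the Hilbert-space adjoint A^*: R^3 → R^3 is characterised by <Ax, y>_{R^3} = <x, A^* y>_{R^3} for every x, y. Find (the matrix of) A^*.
A^* = A^T =
[[2, 3, -3],
 [1, 1, -2],
 [3, 2, 3]]

For real matrices with standard dot products, the defining identity <Ax, y> = <x, A^* y> gives (Ax)^T y = x^T (A^*) y, i.e. x^T A^T y = x^T (A^*) y. Since this holds for all x, y, we must have A^* = A^T. Therefore
A^* =
[[2, 3, -3],
 [1, 1, -2],
 [3, 2, 3]].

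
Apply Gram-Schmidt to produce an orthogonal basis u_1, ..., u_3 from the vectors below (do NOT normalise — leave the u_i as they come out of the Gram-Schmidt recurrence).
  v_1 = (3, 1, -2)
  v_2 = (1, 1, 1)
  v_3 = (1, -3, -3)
Orthogonal basis:
  u_1 = (3, 1, -2)
  u_2 = (4/7, 6/7, 9/7)
  u_3 = (18/19, -30/19, 12/19)

Apply the Gram-Schmidt recurrence
  u_1 = v_1
  u_i = v_i − Σ_{j<i} ((v_i · u_j) / (u_j · u_j)) · u_j.

Step by step this gives:
  u_1 = (3, 1, -2)
  u_2 = (4/7, 6/7, 9/7)
  u_3 = (18/19, -30/19, 12/19)

Orthogonality check:
  u_2 · u_1 = 0 (should be 0)
  u_3 · u_1 = 0 (should be 0)
  u_3 · u_2 = 0 (should be 0)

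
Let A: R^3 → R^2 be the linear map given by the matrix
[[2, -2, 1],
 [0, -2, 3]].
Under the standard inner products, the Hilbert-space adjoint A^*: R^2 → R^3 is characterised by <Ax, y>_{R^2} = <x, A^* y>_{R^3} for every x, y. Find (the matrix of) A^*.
A^* = A^T =
[[2, 0],
 [-2, -2],
 [1, 3]]

For real matrices with standard dot products, the defining identity <Ax, y> = <x, A^* y> gives (Ax)^T y = x^T (A^*) y, i.e. x^T A^T y = x^T (A^*) y. Since this holds for all x, y, we must have A^* = A^T. Therefore
A^* =
[[2, 0],
 [-2, -2],
 [1, 3]].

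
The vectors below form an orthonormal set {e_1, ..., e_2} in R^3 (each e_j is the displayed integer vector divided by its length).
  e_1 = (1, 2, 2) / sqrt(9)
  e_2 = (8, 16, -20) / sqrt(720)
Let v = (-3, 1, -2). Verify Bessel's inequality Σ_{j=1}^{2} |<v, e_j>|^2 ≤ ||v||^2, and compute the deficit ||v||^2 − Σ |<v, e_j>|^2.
Σ |<v, e_j>|^2 = 21/5; ||v||^2 = 14; deficit = 49/5

Write each e_j = u_j / sqrt(<u_j, u_j>) where u_j is the displayed integer vector. Then <v, e_j> = <v, u_j> / sqrt(<u_j, u_j>), so |<v, e_j>|^2 = <v, u_j>^2 / <u_j, u_j>.
Coefficients: <v, e_1> = -5/sqrt(9), <v, e_2> = 32/sqrt(720).
Square and sum: Σ |<v, e_j>|^2 = 21/5.
Compute ||v||^2 = v·v = 14.
Deficit = 14 − 21/5 = 49/5 ≥ 0, confirming Bessel's inequality. (The deficit equals ||v − Σ <v,e_j> e_j||^2, the squared distance from v to span{e_j}.)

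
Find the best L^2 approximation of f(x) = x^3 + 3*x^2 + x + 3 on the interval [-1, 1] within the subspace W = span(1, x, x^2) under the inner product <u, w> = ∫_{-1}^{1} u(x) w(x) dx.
g(x) = 3*x^2 + 8*x/5 + 3

The best approximation g ∈ W is the orthogonal projection of f onto W. Writing g = a_0 + a_1 x + a_2 x^2, the coefficients solve the normal equations G · a = b where
  G_{ij} = <φ_i, φ_j> and b_i = <f, φ_i>, with φ_0 = 1, φ_1 = x, φ_2 = x^2.
G =
  [2, 0, 2/3]
  [0, 2/3, 0]
  [2/3, 0, 2/5],
b = (8, 16/15, 16/5).
Solving gives a_0 = 3, a_1 = 8/5, a_2 = 3, so
  g(x) = 3*x^2 + 8*x/5 + 3.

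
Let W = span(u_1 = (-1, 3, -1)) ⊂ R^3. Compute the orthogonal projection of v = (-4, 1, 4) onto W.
proj_W(v) = (-3/11, 9/11, -3/11)

Set up U = [u_1 | ... | u_1] ∈ R^(3×1). The projector onto W = col(U) is P = U (U^T U)^(-1) U^T.
Compute U^T U =
  [11],
and U^T v = (3).
Solve U^T U · c = U^T v for the coefficients: c = (3/11). The projection is proj_W(v) = U c.
Check: (v - proj_W(v)) · u_1 = 0  (should be 0).
Result: proj_W(v) = (-3/11, 9/11, -3/11).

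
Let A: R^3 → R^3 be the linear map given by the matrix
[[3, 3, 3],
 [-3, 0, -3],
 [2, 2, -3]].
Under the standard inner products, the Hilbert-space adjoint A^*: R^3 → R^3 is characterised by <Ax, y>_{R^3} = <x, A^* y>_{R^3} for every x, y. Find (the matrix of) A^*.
A^* = A^T =
[[3, -3, 2],
 [3, 0, 2],
 [3, -3, -3]]

For real matrices with standard dot products, the defining identity <Ax, y> = <x, A^* y> gives (Ax)^T y = x^T (A^*) y, i.e. x^T A^T y = x^T (A^*) y. Since this holds for all x, y, we must have A^* = A^T. Therefore
A^* =
[[3, -3, 2],
 [3, 0, 2],
 [3, -3, -3]].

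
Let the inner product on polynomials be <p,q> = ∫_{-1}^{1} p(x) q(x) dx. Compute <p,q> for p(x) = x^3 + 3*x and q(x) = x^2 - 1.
<p,q> = 0

Expand the product: p(x)·q(x) = x^5 + 2*x^3 - 3*x.
∫_{-1}^{1} of each monomial x^k gives [2/(k+1) if k even, 0 if k odd]. Integrating term-by-term (or equivalently evaluating the antiderivative F(x) = x^6/6 + x^4/2 - 3*x^2/2 at the endpoints):
  F(1) − F(−1) = -5/6 − (-5/6) = 0.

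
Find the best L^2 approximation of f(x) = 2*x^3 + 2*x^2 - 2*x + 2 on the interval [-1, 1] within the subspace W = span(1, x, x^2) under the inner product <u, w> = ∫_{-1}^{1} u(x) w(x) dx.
g(x) = 2*x^2 - 4*x/5 + 2

The best approximation g ∈ W is the orthogonal projection of f onto W. Writing g = a_0 + a_1 x + a_2 x^2, the coefficients solve the normal equations G · a = b where
  G_{ij} = <φ_i, φ_j> and b_i = <f, φ_i>, with φ_0 = 1, φ_1 = x, φ_2 = x^2.
G =
  [2, 0, 2/3]
  [0, 2/3, 0]
  [2/3, 0, 2/5],
b = (16/3, -8/15, 32/15).
Solving gives a_0 = 2, a_1 = -4/5, a_2 = 2, so
  g(x) = 2*x^2 - 4*x/5 + 2.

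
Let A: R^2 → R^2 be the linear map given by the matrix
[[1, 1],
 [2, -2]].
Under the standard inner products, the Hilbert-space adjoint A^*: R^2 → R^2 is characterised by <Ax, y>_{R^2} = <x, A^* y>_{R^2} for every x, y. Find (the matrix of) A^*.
A^* = A^T =
[[1, 2],
 [1, -2]]

For real matrices with standard dot products, the defining identity <Ax, y> = <x, A^* y> gives (Ax)^T y = x^T (A^*) y, i.e. x^T A^T y = x^T (A^*) y. Since this holds for all x, y, we must have A^* = A^T. Therefore
A^* =
[[1, 2],
 [1, -2]].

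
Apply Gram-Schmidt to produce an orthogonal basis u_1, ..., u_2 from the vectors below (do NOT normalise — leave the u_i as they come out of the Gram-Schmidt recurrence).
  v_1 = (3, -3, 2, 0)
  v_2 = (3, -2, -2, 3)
Orthogonal basis:
  u_1 = (3, -3, 2, 0)
  u_2 = (3/2, -1/2, -3, 3)

Apply the Gram-Schmidt recurrence
  u_1 = v_1
  u_i = v_i − Σ_{j<i} ((v_i · u_j) / (u_j · u_j)) · u_j.

Step by step this gives:
  u_1 = (3, -3, 2, 0)
  u_2 = (3/2, -1/2, -3, 3)

Orthogonality check:
  u_2 · u_1 = 0 (should be 0)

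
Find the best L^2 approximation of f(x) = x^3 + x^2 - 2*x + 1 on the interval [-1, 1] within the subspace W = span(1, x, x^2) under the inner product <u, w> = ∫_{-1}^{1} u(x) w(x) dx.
g(x) = x^2 - 7*x/5 + 1

The best approximation g ∈ W is the orthogonal projection of f onto W. Writing g = a_0 + a_1 x + a_2 x^2, the coefficients solve the normal equations G · a = b where
  G_{ij} = <φ_i, φ_j> and b_i = <f, φ_i>, with φ_0 = 1, φ_1 = x, φ_2 = x^2.
G =
  [2, 0, 2/3]
  [0, 2/3, 0]
  [2/3, 0, 2/5],
b = (8/3, -14/15, 16/15).
Solving gives a_0 = 1, a_1 = -7/5, a_2 = 1, so
  g(x) = x^2 - 7*x/5 + 1.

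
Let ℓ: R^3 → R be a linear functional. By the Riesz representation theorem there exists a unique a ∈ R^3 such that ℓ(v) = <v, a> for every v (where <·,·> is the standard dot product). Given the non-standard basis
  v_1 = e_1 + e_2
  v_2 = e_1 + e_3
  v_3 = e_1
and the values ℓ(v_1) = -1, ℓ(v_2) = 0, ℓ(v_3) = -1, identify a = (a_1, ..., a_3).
a = (-1, 0, 1)

Write a = (a_1, ..., a_3) in the standard basis. For each basis vector v_i, ℓ(v_i) = <v_i, a> is a linear equation in the a_j's. Collect the n equations into a matrix system V a = ℓ, where row i of V is v_i (expressed in the standard basis). Since V is invertible (lower-triangular with 1s on the diagonal, up to permutation), solve by back-substitution:
  V =
[[1, 1, 0],
 [1, 0, 1],
 [1, 0, 0]]
  V a = (-1, 0, -1)
Solving gives a = (-1, 0, 1).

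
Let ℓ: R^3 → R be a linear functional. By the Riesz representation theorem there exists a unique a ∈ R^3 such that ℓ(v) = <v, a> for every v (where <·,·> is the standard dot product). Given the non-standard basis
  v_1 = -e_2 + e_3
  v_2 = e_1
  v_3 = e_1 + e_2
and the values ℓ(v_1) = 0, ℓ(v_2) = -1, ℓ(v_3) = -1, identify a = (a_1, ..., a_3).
a = (-1, 0, 0)

Write a = (a_1, ..., a_3) in the standard basis. For each basis vector v_i, ℓ(v_i) = <v_i, a> is a linear equation in the a_j's. Collect the n equations into a matrix system V a = ℓ, where row i of V is v_i (expressed in the standard basis). Since V is invertible (lower-triangular with 1s on the diagonal, up to permutation), solve by back-substitution:
  V =
[[0, -1, 1],
 [1, 0, 0],
 [1, 1, 0]]
  V a = (0, -1, -1)
Solving gives a = (-1, 0, 0).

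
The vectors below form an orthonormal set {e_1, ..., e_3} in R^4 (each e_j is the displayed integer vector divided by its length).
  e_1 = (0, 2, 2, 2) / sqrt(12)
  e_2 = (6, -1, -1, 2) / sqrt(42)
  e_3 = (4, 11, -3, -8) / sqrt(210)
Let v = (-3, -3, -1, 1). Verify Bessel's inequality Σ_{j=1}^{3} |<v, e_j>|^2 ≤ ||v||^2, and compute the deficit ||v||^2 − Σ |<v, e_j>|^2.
Σ |<v, e_j>|^2 = 55/3; ||v||^2 = 20; deficit = 5/3

Write each e_j = u_j / sqrt(<u_j, u_j>) where u_j is the displayed integer vector. Then <v, e_j> = <v, u_j> / sqrt(<u_j, u_j>), so |<v, e_j>|^2 = <v, u_j>^2 / <u_j, u_j>.
Coefficients: <v, e_1> = -6/sqrt(12), <v, e_2> = -12/sqrt(42), <v, e_3> = -50/sqrt(210).
Square and sum: Σ |<v, e_j>|^2 = 55/3.
Compute ||v||^2 = v·v = 20.
Deficit = 20 − 55/3 = 5/3 ≥ 0, confirming Bessel's inequality. (The deficit equals ||v − Σ <v,e_j> e_j||^2, the squared distance from v to span{e_j}.)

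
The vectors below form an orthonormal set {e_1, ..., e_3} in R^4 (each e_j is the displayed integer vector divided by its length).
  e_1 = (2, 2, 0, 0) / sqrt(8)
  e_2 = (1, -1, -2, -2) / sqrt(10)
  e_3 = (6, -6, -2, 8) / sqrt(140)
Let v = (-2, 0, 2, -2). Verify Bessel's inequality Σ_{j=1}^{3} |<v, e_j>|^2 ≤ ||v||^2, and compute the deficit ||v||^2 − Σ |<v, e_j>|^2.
Σ |<v, e_j>|^2 = 68/7; ||v||^2 = 12; deficit = 16/7

Write each e_j = u_j / sqrt(<u_j, u_j>) where u_j is the displayed integer vector. Then <v, e_j> = <v, u_j> / sqrt(<u_j, u_j>), so |<v, e_j>|^2 = <v, u_j>^2 / <u_j, u_j>.
Coefficients: <v, e_1> = -4/sqrt(8), <v, e_2> = -2/sqrt(10), <v, e_3> = -32/sqrt(140).
Square and sum: Σ |<v, e_j>|^2 = 68/7.
Compute ||v||^2 = v·v = 12.
Deficit = 12 − 68/7 = 16/7 ≥ 0, confirming Bessel's inequality. (The deficit equals ||v − Σ <v,e_j> e_j||^2, the squared distance from v to span{e_j}.)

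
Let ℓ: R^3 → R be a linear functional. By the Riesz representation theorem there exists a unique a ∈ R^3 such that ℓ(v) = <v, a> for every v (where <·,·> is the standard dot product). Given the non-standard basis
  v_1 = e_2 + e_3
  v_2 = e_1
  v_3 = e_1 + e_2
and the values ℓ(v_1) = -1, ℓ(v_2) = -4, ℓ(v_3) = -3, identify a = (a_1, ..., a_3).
a = (-4, 1, -2)

Write a = (a_1, ..., a_3) in the standard basis. For each basis vector v_i, ℓ(v_i) = <v_i, a> is a linear equation in the a_j's. Collect the n equations into a matrix system V a = ℓ, where row i of V is v_i (expressed in the standard basis). Since V is invertible (lower-triangular with 1s on the diagonal, up to permutation), solve by back-substitution:
  V =
[[0, 1, 1],
 [1, 0, 0],
 [1, 1, 0]]
  V a = (-1, -4, -3)
Solving gives a = (-4, 1, -2).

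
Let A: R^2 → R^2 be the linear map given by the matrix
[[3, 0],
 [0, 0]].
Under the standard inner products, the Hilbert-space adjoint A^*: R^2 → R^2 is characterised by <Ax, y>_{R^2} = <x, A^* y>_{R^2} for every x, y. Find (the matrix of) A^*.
A^* = A^T =
[[3, 0],
 [0, 0]]

For real matrices with standard dot products, the defining identity <Ax, y> = <x, A^* y> gives (Ax)^T y = x^T (A^*) y, i.e. x^T A^T y = x^T (A^*) y. Since this holds for all x, y, we must have A^* = A^T. Therefore
A^* =
[[3, 0],
 [0, 0]].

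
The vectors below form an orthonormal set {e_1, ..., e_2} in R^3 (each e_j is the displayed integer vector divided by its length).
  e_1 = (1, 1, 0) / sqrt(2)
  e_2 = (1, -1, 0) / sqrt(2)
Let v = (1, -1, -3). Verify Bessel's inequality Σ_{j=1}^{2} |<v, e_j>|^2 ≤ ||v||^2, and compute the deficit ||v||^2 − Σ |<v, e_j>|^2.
Σ |<v, e_j>|^2 = 2; ||v||^2 = 11; deficit = 9

Write each e_j = u_j / sqrt(<u_j, u_j>) where u_j is the displayed integer vector. Then <v, e_j> = <v, u_j> / sqrt(<u_j, u_j>), so |<v, e_j>|^2 = <v, u_j>^2 / <u_j, u_j>.
Coefficients: <v, e_1> = 0/sqrt(2), <v, e_2> = 2/sqrt(2).
Square and sum: Σ |<v, e_j>|^2 = 2.
Compute ||v||^2 = v·v = 11.
Deficit = 11 − 2 = 9 ≥ 0, confirming Bessel's inequality. (The deficit equals ||v − Σ <v,e_j> e_j||^2, the squared distance from v to span{e_j}.)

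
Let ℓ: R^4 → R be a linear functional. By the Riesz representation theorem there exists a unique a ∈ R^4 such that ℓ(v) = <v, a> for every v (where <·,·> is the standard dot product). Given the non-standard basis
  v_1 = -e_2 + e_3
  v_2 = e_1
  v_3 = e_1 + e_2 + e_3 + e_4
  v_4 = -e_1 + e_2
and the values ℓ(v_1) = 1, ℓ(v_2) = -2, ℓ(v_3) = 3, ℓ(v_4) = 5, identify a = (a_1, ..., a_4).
a = (-2, 3, 4, -2)

Write a = (a_1, ..., a_4) in the standard basis. For each basis vector v_i, ℓ(v_i) = <v_i, a> is a linear equation in the a_j's. Collect the n equations into a matrix system V a = ℓ, where row i of V is v_i (expressed in the standard basis). Since V is invertible (lower-triangular with 1s on the diagonal, up to permutation), solve by back-substitution:
  V =
[[0, -1, 1, 0],
 [1, 0, 0, 0],
 [1, 1, 1, 1],
 [-1, 1, 0, 0]]
  V a = (1, -2, 3, 5)
Solving gives a = (-2, 3, 4, -2).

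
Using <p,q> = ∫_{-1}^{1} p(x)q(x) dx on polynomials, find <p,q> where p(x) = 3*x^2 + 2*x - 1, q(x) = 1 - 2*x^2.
<p,q> = -16/15

Expand the product: p(x)·q(x) = -6*x^4 - 4*x^3 + 5*x^2 + 2*x - 1.
∫_{-1}^{1} of each monomial x^k gives [2/(k+1) if k even, 0 if k odd]. Integrating term-by-term (or equivalently evaluating the antiderivative F(x) = -6*x^5/5 - x^4 + 5*x^3/3 + x^2 - x at the endpoints):
  F(1) − F(−1) = -8/15 − (8/15) = -16/15.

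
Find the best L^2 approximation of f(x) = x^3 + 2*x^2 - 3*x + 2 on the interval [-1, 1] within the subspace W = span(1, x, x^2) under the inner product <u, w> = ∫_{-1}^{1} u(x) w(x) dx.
g(x) = 2*x^2 - 12*x/5 + 2

The best approximation g ∈ W is the orthogonal projection of f onto W. Writing g = a_0 + a_1 x + a_2 x^2, the coefficients solve the normal equations G · a = b where
  G_{ij} = <φ_i, φ_j> and b_i = <f, φ_i>, with φ_0 = 1, φ_1 = x, φ_2 = x^2.
G =
  [2, 0, 2/3]
  [0, 2/3, 0]
  [2/3, 0, 2/5],
b = (16/3, -8/5, 32/15).
Solving gives a_0 = 2, a_1 = -12/5, a_2 = 2, so
  g(x) = 2*x^2 - 12*x/5 + 2.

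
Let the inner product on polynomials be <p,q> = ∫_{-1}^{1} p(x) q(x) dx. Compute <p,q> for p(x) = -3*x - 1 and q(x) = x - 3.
<p,q> = 4

Expand the product: p(x)·q(x) = -3*x^2 + 8*x + 3.
∫_{-1}^{1} of each monomial x^k gives [2/(k+1) if k even, 0 if k odd]. Integrating term-by-term (or equivalently evaluating the antiderivative F(x) = -x^3 + 4*x^2 + 3*x at the endpoints):
  F(1) − F(−1) = 6 − (2) = 4.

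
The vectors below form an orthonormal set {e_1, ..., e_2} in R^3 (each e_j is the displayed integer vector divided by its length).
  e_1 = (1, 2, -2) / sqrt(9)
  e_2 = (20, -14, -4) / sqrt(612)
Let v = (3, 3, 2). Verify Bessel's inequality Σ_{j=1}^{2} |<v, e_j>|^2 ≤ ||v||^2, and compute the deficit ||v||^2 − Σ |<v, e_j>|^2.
Σ |<v, e_j>|^2 = 50/17; ||v||^2 = 22; deficit = 324/17

Write each e_j = u_j / sqrt(<u_j, u_j>) where u_j is the displayed integer vector. Then <v, e_j> = <v, u_j> / sqrt(<u_j, u_j>), so |<v, e_j>|^2 = <v, u_j>^2 / <u_j, u_j>.
Coefficients: <v, e_1> = 5/sqrt(9), <v, e_2> = 10/sqrt(612).
Square and sum: Σ |<v, e_j>|^2 = 50/17.
Compute ||v||^2 = v·v = 22.
Deficit = 22 − 50/17 = 324/17 ≥ 0, confirming Bessel's inequality. (The deficit equals ||v − Σ <v,e_j> e_j||^2, the squared distance from v to span{e_j}.)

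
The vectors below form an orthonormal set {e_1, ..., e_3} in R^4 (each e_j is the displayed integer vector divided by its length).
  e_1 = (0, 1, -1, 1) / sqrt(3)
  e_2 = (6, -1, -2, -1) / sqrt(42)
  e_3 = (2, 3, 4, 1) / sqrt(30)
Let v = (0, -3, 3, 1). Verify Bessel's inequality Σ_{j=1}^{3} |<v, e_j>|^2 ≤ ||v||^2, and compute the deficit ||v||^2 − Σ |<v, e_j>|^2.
Σ |<v, e_j>|^2 = 971/105; ||v||^2 = 19; deficit = 1024/105

Write each e_j = u_j / sqrt(<u_j, u_j>) where u_j is the displayed integer vector. Then <v, e_j> = <v, u_j> / sqrt(<u_j, u_j>), so |<v, e_j>|^2 = <v, u_j>^2 / <u_j, u_j>.
Coefficients: <v, e_1> = -5/sqrt(3), <v, e_2> = -4/sqrt(42), <v, e_3> = 4/sqrt(30).
Square and sum: Σ |<v, e_j>|^2 = 971/105.
Compute ||v||^2 = v·v = 19.
Deficit = 19 − 971/105 = 1024/105 ≥ 0, confirming Bessel's inequality. (The deficit equals ||v − Σ <v,e_j> e_j||^2, the squared distance from v to span{e_j}.)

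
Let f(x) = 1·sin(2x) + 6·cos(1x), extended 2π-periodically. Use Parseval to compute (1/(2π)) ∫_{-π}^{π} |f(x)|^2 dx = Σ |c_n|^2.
Σ |c_n|^2 = 37/2

Expand |f|^2 and use orthogonality of {sin(nx), cos(mx)} on [-π, π]:
  ∫_{-π}^{π} sin(nx)^2 dx = π, ∫ cos(mx)^2 dx = π, and cross terms integrate to 0.
So ∫_{-π}^{π} f(x)^2 dx = 1^2 · π + 6^2 · π = (1 + 36)π.
Divide by 2π: (1 + 36)/2 = 37/2.
By Parseval, this equals Σ |c_n|^2.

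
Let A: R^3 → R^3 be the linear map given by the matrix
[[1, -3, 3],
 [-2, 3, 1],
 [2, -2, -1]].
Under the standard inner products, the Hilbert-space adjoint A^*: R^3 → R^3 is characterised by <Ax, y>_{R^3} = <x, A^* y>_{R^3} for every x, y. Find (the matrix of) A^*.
A^* = A^T =
[[1, -2, 2],
 [-3, 3, -2],
 [3, 1, -1]]

For real matrices with standard dot products, the defining identity <Ax, y> = <x, A^* y> gives (Ax)^T y = x^T (A^*) y, i.e. x^T A^T y = x^T (A^*) y. Since this holds for all x, y, we must have A^* = A^T. Therefore
A^* =
[[1, -2, 2],
 [-3, 3, -2],
 [3, 1, -1]].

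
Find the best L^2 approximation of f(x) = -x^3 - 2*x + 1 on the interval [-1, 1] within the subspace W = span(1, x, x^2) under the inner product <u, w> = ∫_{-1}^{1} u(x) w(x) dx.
g(x) = 1 - 13*x/5

The best approximation g ∈ W is the orthogonal projection of f onto W. Writing g = a_0 + a_1 x + a_2 x^2, the coefficients solve the normal equations G · a = b where
  G_{ij} = <φ_i, φ_j> and b_i = <f, φ_i>, with φ_0 = 1, φ_1 = x, φ_2 = x^2.
G =
  [2, 0, 2/3]
  [0, 2/3, 0]
  [2/3, 0, 2/5],
b = (2, -26/15, 2/3).
Solving gives a_0 = 1, a_1 = -13/5, a_2 = 0, so
  g(x) = 1 - 13*x/5.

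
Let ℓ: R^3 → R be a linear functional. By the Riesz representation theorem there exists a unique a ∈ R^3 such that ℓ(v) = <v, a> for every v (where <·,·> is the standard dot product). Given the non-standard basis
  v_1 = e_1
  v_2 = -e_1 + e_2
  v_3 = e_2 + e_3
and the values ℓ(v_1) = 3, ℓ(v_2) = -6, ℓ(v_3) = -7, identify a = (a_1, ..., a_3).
a = (3, -3, -4)

Write a = (a_1, ..., a_3) in the standard basis. For each basis vector v_i, ℓ(v_i) = <v_i, a> is a linear equation in the a_j's. Collect the n equations into a matrix system V a = ℓ, where row i of V is v_i (expressed in the standard basis). Since V is invertible (lower-triangular with 1s on the diagonal, up to permutation), solve by back-substitution:
  V =
[[1, 0, 0],
 [-1, 1, 0],
 [0, 1, 1]]
  V a = (3, -6, -7)
Solving gives a = (3, -3, -4).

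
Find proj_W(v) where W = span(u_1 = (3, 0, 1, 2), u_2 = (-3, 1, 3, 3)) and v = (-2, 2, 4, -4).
proj_W(v) = (-3, 2/7, 1/7, -4/7)

Set up U = [u_1 | ... | u_2] ∈ R^(4×2). The projector onto W = col(U) is P = U (U^T U)^(-1) U^T.
Compute U^T U =
  [14, 0]
  [0, 28],
and U^T v = (-10, 8).
Solve U^T U · c = U^T v for the coefficients: c = (-5/7, 2/7). The projection is proj_W(v) = U c.
Check: (v - proj_W(v)) · u_1 = 0  (should be 0).
Check: (v - proj_W(v)) · u_2 = 0  (should be 0).
Result: proj_W(v) = (-3, 2/7, 1/7, -4/7).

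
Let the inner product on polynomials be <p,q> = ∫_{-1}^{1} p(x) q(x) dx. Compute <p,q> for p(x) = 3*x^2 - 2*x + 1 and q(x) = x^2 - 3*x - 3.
<p,q> = -92/15

Expand the product: p(x)·q(x) = 3*x^4 - 11*x^3 - 2*x^2 + 3*x - 3.
∫_{-1}^{1} of each monomial x^k gives [2/(k+1) if k even, 0 if k odd]. Integrating term-by-term (or equivalently evaluating the antiderivative F(x) = 3*x^5/5 - 11*x^4/4 - 2*x^3/3 + 3*x^2/2 - 3*x at the endpoints):
  F(1) − F(−1) = -259/60 − (109/60) = -92/15.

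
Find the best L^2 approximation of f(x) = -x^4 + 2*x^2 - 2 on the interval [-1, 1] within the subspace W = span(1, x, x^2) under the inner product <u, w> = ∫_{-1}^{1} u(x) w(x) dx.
g(x) = 8*x^2/7 - 67/35

The best approximation g ∈ W is the orthogonal projection of f onto W. Writing g = a_0 + a_1 x + a_2 x^2, the coefficients solve the normal equations G · a = b where
  G_{ij} = <φ_i, φ_j> and b_i = <f, φ_i>, with φ_0 = 1, φ_1 = x, φ_2 = x^2.
G =
  [2, 0, 2/3]
  [0, 2/3, 0]
  [2/3, 0, 2/5],
b = (-46/15, 0, -86/105).
Solving gives a_0 = -67/35, a_1 = 0, a_2 = 8/7, so
  g(x) = 8*x^2/7 - 67/35.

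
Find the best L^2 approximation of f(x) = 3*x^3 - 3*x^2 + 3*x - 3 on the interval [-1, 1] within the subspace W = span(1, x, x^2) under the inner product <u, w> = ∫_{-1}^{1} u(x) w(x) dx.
g(x) = -3*x^2 + 24*x/5 - 3

The best approximation g ∈ W is the orthogonal projection of f onto W. Writing g = a_0 + a_1 x + a_2 x^2, the coefficients solve the normal equations G · a = b where
  G_{ij} = <φ_i, φ_j> and b_i = <f, φ_i>, with φ_0 = 1, φ_1 = x, φ_2 = x^2.
G =
  [2, 0, 2/3]
  [0, 2/3, 0]
  [2/3, 0, 2/5],
b = (-8, 16/5, -16/5).
Solving gives a_0 = -3, a_1 = 24/5, a_2 = -3, so
  g(x) = -3*x^2 + 24*x/5 - 3.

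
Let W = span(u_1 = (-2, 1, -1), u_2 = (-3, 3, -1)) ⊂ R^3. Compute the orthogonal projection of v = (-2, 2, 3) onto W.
proj_W(v) = (-3/7, 39/14, 9/14)

Set up U = [u_1 | ... | u_2] ∈ R^(3×2). The projector onto W = col(U) is P = U (U^T U)^(-1) U^T.
Compute U^T U =
  [6, 10]
  [10, 19],
and U^T v = (3, 9).
Solve U^T U · c = U^T v for the coefficients: c = (-33/14, 12/7). The projection is proj_W(v) = U c.
Check: (v - proj_W(v)) · u_1 = 0  (should be 0).
Check: (v - proj_W(v)) · u_2 = 0  (should be 0).
Result: proj_W(v) = (-3/7, 39/14, 9/14).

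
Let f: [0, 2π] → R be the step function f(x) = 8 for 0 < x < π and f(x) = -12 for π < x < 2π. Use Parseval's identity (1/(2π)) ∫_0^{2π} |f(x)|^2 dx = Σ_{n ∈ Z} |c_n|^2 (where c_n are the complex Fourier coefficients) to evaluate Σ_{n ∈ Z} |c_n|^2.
Σ |c_n|^2 = 104

Parseval equates the L^2 energy of f (normalised by 1/(2π)) with the ℓ^2 sum of its Fourier coefficients: (1/(2π)) ∫_0^{2π} |f|^2 = Σ |c_n|^2.
Compute the left side: (1/(2π)) [∫_0^π 8^2 dx + ∫_π^{2π} (-12)^2 dx] = (1/(2π)) · (64π + 144π) = (64 + 144)/2 = 104.
So Σ_{n ∈ Z} |c_n|^2 = 104.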